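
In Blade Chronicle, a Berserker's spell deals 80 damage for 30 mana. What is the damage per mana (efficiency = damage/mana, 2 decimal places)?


Efficiency = damage / mana
= 80 / 30
= 2.67

2.67 dmg/mana


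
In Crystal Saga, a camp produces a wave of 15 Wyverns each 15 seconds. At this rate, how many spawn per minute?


Spawns per minute = count * (60 / interval)
= 15 * (60 / 15)
= 15 * 4.0
= 60.0

60.0 per minute


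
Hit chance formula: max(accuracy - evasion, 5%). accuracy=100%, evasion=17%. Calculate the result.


accuracy - evasion = 100 - 17 = 83
Apply floor: max(83, 5) = 83
Hit chance = 83%

83%


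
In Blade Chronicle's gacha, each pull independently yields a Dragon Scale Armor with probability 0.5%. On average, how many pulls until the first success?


Expected pulls for a geometric distribution = 1/p = 100 / rate%
= 100 / 0.5
= 200.0

200.0 pulls


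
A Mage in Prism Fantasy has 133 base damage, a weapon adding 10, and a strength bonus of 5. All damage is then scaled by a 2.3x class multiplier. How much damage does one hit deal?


Sum base + weapon + str = 133 + 10 + 5 = 148
Multiply by 2.3:
148 * 2.3 = 340.4

340.4 damage


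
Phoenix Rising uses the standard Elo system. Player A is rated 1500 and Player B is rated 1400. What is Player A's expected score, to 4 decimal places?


Elo expected score: Ea = 1/(1 + 10^((Rb-Ra)/400))
Rb - Ra = 1400 - 1500 = -100
(Rb-Ra)/400 = -100/400 = -0.25
10^-0.25 = 0.562341
Ea = 1/(1 + 0.562341) = 1/1.562341 = 0.6401

0.6401


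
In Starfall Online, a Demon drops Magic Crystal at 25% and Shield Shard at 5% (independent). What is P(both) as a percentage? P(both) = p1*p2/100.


For independent events, P(both) = P(A) * P(B)
= 25% * 5%
= 125 / 100 %
= 1.25%

1.25%


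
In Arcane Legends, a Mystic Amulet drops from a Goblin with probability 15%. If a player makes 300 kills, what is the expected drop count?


Expected drops = kills * (drop_rate / 100)
= 300 * (15 / 100)
= 300 * 0.15
= 45.0

45.0 drops


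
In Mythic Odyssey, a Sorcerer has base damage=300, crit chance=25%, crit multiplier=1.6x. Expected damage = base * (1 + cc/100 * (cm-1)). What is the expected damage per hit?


E[dmg] = base * (1 + crit_chance * (crit_mult - 1))
cc as decimal = 25/100 = 0.25
cm - 1 = 1.6 - 1 = 0.6
Bonus factor = 0.25 * 0.6 = 0.15
Total multiplier = 1 + 0.15 = 1.15
Expected damage = 300 * 1.15 = 345.00

345.00 damage


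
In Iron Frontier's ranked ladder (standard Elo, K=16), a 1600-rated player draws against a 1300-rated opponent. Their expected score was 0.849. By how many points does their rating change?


Elo update: delta = K * (S - Ea), where S = 0.5 (draws)
S - Ea = 0.5 - 0.849 = -0.349
Rating change = 16 * -0.349
= -5.58

-5.58 rating points


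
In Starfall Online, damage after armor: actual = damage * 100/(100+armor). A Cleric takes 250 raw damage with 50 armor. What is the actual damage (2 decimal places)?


actual = 250 * 100 / (100 + 50)
= 250 * 100 / 150
= 25000 / 150
= 166.67

166.67 damage


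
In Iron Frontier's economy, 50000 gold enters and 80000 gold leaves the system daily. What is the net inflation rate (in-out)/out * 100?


Net gold = 50000 - 80000 = -30000
Inflation rate = net / sunk * 100 = -30000 / 80000 * 100
= -0.375 * 100
= -37.50%

-37.50%


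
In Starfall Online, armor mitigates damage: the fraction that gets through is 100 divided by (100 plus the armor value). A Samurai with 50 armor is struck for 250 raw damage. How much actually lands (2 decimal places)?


actual = 250 * 100 / (100 + 50)
= 250 * 100 / 150
= 25000 / 150
= 166.67

166.67 damage


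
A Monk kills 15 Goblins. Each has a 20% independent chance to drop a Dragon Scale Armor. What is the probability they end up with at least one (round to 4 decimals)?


P(at least one) = 1 - P(none) = 1 - (1-p)^n
p = 20/100 = 0.2
1 - p = 0.8
(1 - p)^15 = 0.8^15 = 0.035184
P(at least one) = 1 - 0.035184 = 0.9648

0.9648


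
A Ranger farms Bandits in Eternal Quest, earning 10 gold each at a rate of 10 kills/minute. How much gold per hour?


Gold per minute = 10 * 10 = 100
Gold per hour = 100 * 60 = 6000

6000 gold/hour


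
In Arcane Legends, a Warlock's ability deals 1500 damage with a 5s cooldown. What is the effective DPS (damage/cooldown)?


DPS = damage / cooldown
= 1500 / 5
= 300.00

300.00 DPS


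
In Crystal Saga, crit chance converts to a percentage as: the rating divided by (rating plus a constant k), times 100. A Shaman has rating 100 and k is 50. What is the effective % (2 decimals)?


effective% = rating / (rating + k) * 100
= 100 / (100 + 50) * 100
= 100 / 150 * 100
= 0.666667 * 100
= 66.67%

66.67%


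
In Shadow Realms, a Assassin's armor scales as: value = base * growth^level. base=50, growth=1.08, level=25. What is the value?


value = base * growth^level
= 50 * 1.08^25
= 50 * 6.848475
= 342.42

342.42 armor


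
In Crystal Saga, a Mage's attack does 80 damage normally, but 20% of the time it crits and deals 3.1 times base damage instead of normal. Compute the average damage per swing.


E[dmg] = base * (1 + crit_chance * (crit_mult - 1))
cc as decimal = 20/100 = 0.2
cm - 1 = 3.1 - 1 = 2.1
Bonus factor = 0.2 * 2.1 = 0.42
Total multiplier = 1 + 0.42 = 1.42
Expected damage = 80 * 1.42 = 113.60

113.60 damage


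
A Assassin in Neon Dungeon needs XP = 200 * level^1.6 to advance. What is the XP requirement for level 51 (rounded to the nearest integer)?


XP = 200 * level^1.6
Substitute level = 51:
XP = 200 * 51^1.6
= 200 * 539.6501
= 107930

107930 XP


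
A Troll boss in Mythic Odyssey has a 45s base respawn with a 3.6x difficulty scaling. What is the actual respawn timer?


Respawn time = base * multiplier
= 45 * 3.6
= 162.0 seconds

162.0 seconds


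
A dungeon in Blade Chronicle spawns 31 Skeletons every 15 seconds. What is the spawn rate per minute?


Spawns per minute = count * (60 / interval)
= 31 * (60 / 15)
= 31 * 4.0
= 124.0

124.0 per minute


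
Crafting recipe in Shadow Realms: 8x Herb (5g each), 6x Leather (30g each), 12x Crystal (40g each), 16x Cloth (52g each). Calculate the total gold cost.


Cost breakdown:
  Herb: 8 * 5 = 40
  Leather: 6 * 30 = 180
  Crystal: 12 * 40 = 480
  Cloth: 16 * 52 = 832
Total = 40 + 180 + 480 + 832 = 1532

1532 gold


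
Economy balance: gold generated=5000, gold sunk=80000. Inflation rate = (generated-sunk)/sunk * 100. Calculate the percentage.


Net gold = 5000 - 80000 = -75000
Inflation rate = net / sunk * 100 = -75000 / 80000 * 100
= -0.9375 * 100
= -93.75%

-93.75%


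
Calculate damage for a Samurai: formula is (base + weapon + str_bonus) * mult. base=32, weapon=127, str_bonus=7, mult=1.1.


Sum base + weapon + str = 32 + 127 + 7 = 166
Multiply by 1.1:
166 * 1.1 = 182.6

182.6 damage


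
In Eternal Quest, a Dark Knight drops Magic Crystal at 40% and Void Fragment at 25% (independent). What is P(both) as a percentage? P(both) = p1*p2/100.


For independent events, P(both) = P(A) * P(B)
= 40% * 25%
= 1000 / 100 %
= 10.0%

10.0%


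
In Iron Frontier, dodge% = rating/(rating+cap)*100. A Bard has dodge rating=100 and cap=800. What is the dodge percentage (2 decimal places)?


dodge% = 100 / (100 + 800) * 100
= 100 / 900 * 100
= 0.111111 * 100
= 11.11%

11.11%


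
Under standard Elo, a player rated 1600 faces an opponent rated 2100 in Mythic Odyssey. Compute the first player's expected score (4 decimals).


Elo expected score: Ea = 1/(1 + 10^((Rb-Ra)/400))
Rb - Ra = 2100 - 1600 = 500
(Rb-Ra)/400 = 500/400 = 1.25
10^1.25 = 17.782794
Ea = 1/(1 + 17.782794) = 1/18.782794 = 0.0532

0.0532


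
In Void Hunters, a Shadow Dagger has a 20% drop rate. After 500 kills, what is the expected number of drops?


Expected drops = kills * (drop_rate / 100)
= 500 * (20 / 100)
= 500 * 0.2
= 100.0

100.0 drops


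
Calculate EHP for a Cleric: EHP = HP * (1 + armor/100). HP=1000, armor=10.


EHP = 1000 * (1 + 10/100)
= 1000 * (1 + 0.1)
= 1000 * 1.1
= 1100.0

1100.0 EHP


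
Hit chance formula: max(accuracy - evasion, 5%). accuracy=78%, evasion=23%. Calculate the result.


accuracy - evasion = 78 - 23 = 55
Apply floor: max(55, 5) = 55
Hit chance = 55%

55%


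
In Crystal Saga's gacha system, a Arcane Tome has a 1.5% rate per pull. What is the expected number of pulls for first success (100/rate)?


Expected pulls for a geometric distribution = 1/p = 100 / rate%
= 100 / 1.5
= 66.67

66.67 pulls


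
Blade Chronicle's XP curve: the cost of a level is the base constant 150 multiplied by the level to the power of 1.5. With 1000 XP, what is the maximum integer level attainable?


XP = 150 * level^1.5, so level = (XP / 150)^(1/1.5)
= (1000 / 150)^(1/1.5)
= 6.6667^0.6667
= 3.5422
Floor: level = 3

level 3


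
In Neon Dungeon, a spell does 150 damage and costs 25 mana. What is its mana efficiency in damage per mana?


Efficiency = damage / mana
= 150 / 25
= 6.00

6.00 dmg/mana


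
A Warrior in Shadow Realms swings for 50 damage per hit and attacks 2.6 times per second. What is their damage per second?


DPS = damage * attack_speed
= 50 * 2.6
= 130.0

130.0 DPS


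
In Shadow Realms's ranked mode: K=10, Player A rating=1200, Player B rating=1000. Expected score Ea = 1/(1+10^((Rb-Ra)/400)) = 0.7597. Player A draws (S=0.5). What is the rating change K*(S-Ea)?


Elo update: delta = K * (S - Ea), where S = 0.5 (draws)
S - Ea = 0.5 - 0.7597 = -0.2597
Rating change = 10 * -0.2597
= -2.60

-2.60 rating points


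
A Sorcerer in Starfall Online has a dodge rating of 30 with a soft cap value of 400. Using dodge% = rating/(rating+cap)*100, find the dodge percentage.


dodge% = 30 / (30 + 400) * 100
= 30 / 430 * 100
= 0.069767 * 100
= 6.98%

6.98%


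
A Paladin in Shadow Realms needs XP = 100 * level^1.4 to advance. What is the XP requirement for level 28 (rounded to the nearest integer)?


XP = 100 * level^1.4
Substitute level = 28:
XP = 100 * 28^1.4
= 100 * 106.1747
= 10617

10617 XP


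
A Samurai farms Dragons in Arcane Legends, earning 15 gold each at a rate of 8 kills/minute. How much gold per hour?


Gold per minute = 15 * 8 = 120
Gold per hour = 120 * 60 = 7200

7200 gold/hour


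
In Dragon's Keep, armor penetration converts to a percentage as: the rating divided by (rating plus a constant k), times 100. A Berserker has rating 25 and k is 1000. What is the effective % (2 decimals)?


effective% = rating / (rating + k) * 100
= 25 / (25 + 1000) * 100
= 25 / 1025 * 100
= 0.02439 * 100
= 2.44%

2.44%


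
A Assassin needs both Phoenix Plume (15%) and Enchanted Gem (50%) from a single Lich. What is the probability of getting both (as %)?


For independent events, P(both) = P(A) * P(B)
= 15% * 50%
= 750 / 100 %
= 7.5%

7.5%


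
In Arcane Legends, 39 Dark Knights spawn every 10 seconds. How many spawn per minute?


Spawns per minute = count * (60 / interval)
= 39 * (60 / 10)
= 39 * 6.0
= 234.0

234.0 per minute


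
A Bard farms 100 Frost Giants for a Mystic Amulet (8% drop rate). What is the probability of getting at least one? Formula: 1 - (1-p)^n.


P(at least one) = 1 - P(none) = 1 - (1-p)^n
p = 8/100 = 0.08
1 - p = 0.92
(1 - p)^100 = 0.92^100 = 0.000239
P(at least one) = 1 - 0.000239 = 0.9998

0.9998


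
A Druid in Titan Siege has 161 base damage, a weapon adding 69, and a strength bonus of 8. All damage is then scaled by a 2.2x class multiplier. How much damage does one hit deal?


Sum base + weapon + str = 161 + 69 + 8 = 238
Multiply by 2.2:
238 * 2.2 = 523.6

523.6 damage


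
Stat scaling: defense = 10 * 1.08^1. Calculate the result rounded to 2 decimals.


value = base * growth^level
= 10 * 1.08^1
= 10 * 1.08
= 10.80

10.80 defense


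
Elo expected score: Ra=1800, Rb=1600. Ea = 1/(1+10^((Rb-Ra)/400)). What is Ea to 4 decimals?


Elo expected score: Ea = 1/(1 + 10^((Rb-Ra)/400))
Rb - Ra = 1600 - 1800 = -200
(Rb-Ra)/400 = -200/400 = -0.5
10^-0.5 = 0.316228
Ea = 1/(1 + 0.316228) = 1/1.316228 = 0.7597

0.7597


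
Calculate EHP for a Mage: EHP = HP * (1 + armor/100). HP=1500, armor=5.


EHP = 1500 * (1 + 5/100)
= 1500 * (1 + 0.05)
= 1500 * 1.05
= 1575.0

1575.0 EHP


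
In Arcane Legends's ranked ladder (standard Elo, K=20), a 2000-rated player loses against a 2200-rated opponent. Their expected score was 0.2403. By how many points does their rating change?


Elo update: delta = K * (S - Ea), where S = 0 (loses)
S - Ea = 0 - 0.2403 = -0.2403
Rating change = 20 * -0.2403
= -4.81

-4.81 rating points


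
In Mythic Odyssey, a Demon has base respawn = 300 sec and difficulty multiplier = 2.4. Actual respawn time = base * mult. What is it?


Respawn time = base * multiplier
= 300 * 2.4
= 720.0 seconds

720.0 seconds


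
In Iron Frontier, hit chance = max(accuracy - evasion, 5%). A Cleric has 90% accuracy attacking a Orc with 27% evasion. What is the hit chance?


accuracy - evasion = 90 - 27 = 63
Apply floor: max(63, 5) = 63
Hit chance = 63%

63%


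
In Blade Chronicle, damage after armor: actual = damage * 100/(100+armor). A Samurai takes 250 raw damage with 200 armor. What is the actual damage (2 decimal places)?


actual = 250 * 100 / (100 + 200)
= 250 * 100 / 300
= 25000 / 300
= 83.33

83.33 damage


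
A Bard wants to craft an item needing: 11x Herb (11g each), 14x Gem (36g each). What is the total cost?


Cost breakdown:
  Herb: 11 * 11 = 121
  Gem: 14 * 36 = 504
Total = 121 + 504 = 625

625 gold


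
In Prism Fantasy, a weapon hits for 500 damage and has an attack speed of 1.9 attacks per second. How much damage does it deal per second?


DPS = damage * attack_speed
= 500 * 1.9
= 950.0

950.0 DPS


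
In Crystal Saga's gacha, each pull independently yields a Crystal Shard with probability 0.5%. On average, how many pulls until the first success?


Expected pulls for a geometric distribution = 1/p = 100 / rate%
= 100 / 0.5
= 200.0

200.0 pulls


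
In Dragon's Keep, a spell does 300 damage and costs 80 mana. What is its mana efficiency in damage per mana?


Efficiency = damage / mana
= 300 / 80
= 3.75

3.75 dmg/mana


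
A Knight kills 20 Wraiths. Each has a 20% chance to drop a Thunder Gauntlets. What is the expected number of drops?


Expected drops = kills * (drop_rate / 100)
= 20 * (20 / 100)
= 20 * 0.2
= 4.0

4.0 drops


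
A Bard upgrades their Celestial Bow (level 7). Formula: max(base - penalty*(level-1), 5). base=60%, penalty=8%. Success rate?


raw_rate = 60 - 8 * (7 - 1)
= 60 - 8 * 6
= 60 - 48
= 12
Apply floor: max(12, 5) = 12%

12%


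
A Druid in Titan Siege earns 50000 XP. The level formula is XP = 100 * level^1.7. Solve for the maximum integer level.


XP = 100 * level^1.7, so level = (XP / 100)^(1/1.7)
= (50000 / 100)^(1/1.7)
= 500.0^0.5882
= 38.6927
Floor: level = 38

level 38


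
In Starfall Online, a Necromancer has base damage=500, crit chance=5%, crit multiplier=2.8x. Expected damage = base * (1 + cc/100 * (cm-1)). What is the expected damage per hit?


E[dmg] = base * (1 + crit_chance * (crit_mult - 1))
cc as decimal = 5/100 = 0.05
cm - 1 = 2.8 - 1 = 1.8
Bonus factor = 0.05 * 1.8 = 0.09
Total multiplier = 1 + 0.09 = 1.09
Expected damage = 500 * 1.09 = 545.00

545.00 damage


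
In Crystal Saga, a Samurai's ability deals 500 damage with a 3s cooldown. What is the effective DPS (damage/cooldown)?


DPS = damage / cooldown
= 500 / 3
= 166.67

166.67 DPS


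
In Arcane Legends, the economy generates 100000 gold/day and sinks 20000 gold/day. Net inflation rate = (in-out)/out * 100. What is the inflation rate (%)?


Net gold = 100000 - 20000 = 80000
Inflation rate = net / sunk * 100 = 80000 / 20000 * 100
= 4.0 * 100
= 400.00%

400.00%


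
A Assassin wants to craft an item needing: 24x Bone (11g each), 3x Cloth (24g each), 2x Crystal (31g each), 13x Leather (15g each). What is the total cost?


Cost breakdown:
  Bone: 24 * 11 = 264
  Cloth: 3 * 24 = 72
  Crystal: 2 * 31 = 62
  Leather: 13 * 15 = 195
Total = 264 + 72 + 62 + 195 = 593

593 gold


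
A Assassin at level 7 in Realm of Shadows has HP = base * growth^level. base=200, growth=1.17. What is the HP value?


value = base * growth^level
= 200 * 1.17^7
= 200 * 3.001242
= 600.25

600.25 HP


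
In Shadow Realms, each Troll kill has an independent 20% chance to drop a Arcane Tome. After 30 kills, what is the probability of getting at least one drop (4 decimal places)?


P(at least one) = 1 - P(none) = 1 - (1-p)^n
p = 20/100 = 0.2
1 - p = 0.8
(1 - p)^30 = 0.8^30 = 0.001238
P(at least one) = 1 - 0.001238 = 0.9988

0.9988


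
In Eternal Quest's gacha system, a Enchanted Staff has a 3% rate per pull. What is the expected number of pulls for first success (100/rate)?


Expected pulls for a geometric distribution = 1/p = 100 / rate%
= 100 / 3
= 33.33

33.33 pulls


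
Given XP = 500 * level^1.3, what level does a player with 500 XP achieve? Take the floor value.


XP = 500 * level^1.3, so level = (XP / 500)^(1/1.3)
= (500 / 500)^(1/1.3)
= 1.0^0.7692
= 1.0
Floor: level = 1

level 1


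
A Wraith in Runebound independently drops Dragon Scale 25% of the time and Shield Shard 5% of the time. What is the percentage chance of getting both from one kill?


For independent events, P(both) = P(A) * P(B)
= 25% * 5%
= 125 / 100 %
= 1.25%

1.25%


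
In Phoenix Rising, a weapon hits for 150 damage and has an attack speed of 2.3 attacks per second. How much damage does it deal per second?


DPS = damage * attack_speed
= 150 * 2.3
= 345.0

345.0 DPS


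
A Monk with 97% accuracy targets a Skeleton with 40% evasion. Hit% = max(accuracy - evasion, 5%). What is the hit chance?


accuracy - evasion = 97 - 40 = 57
Apply floor: max(57, 5) = 57
Hit chance = 57%

57%


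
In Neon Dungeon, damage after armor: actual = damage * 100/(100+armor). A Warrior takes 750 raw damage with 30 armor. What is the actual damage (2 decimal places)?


actual = 750 * 100 / (100 + 30)
= 750 * 100 / 130
= 75000 / 130
= 576.92

576.92 damage


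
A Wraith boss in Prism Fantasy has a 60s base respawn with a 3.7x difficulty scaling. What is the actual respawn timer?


Respawn time = base * multiplier
= 60 * 3.7
= 222.0 seconds

222.0 seconds


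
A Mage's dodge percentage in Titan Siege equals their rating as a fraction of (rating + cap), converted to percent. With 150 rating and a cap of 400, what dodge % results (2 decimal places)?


dodge% = 150 / (150 + 400) * 100
= 150 / 550 * 100
= 0.272727 * 100
= 27.27%

27.27%


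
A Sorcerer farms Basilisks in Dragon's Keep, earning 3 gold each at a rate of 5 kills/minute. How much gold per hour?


Gold per minute = 3 * 5 = 15
Gold per hour = 15 * 60 = 900

900 gold/hour


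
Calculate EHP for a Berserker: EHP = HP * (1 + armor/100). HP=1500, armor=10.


EHP = 1500 * (1 + 10/100)
= 1500 * (1 + 0.1)
= 1500 * 1.1
= 1650.0

1650.0 EHP


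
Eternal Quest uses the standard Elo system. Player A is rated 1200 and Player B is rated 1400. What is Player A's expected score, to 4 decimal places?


Elo expected score: Ea = 1/(1 + 10^((Rb-Ra)/400))
Rb - Ra = 1400 - 1200 = 200
(Rb-Ra)/400 = 200/400 = 0.5
10^0.5 = 3.162278
Ea = 1/(1 + 3.162278) = 1/4.162278 = 0.2403

0.2403


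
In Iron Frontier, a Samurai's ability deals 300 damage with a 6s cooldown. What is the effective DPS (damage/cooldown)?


DPS = damage / cooldown
= 300 / 6
= 50.00

50.00 DPS


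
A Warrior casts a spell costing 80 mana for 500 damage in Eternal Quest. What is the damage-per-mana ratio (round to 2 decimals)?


Efficiency = damage / mana
= 500 / 80
= 6.25

6.25 dmg/mana


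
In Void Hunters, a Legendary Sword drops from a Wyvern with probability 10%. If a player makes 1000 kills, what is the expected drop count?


Expected drops = kills * (drop_rate / 100)
= 1000 * (10 / 100)
= 1000 * 0.1
= 100.0

100.0 drops


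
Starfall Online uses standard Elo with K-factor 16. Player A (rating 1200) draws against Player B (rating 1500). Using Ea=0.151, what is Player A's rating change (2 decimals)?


Elo update: delta = K * (S - Ea), where S = 0.5 (draws)
S - Ea = 0.5 - 0.151 = 0.349
Rating change = 16 * 0.349
= 5.58

5.58 rating points


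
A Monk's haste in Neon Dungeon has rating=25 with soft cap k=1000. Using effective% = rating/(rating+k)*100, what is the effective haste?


effective% = rating / (rating + k) * 100
= 25 / (25 + 1000) * 100
= 25 / 1025 * 100
= 0.02439 * 100
= 2.44%

2.44%


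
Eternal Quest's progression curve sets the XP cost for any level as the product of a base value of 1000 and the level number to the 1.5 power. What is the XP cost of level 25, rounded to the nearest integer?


XP = 1000 * level^1.5
Substitute level = 25:
XP = 1000 * 25^1.5
= 1000 * 125.0
= 125000

125000 XP


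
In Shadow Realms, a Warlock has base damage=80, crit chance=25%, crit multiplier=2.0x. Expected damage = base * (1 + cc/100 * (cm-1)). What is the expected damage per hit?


E[dmg] = base * (1 + crit_chance * (crit_mult - 1))
cc as decimal = 25/100 = 0.25
cm - 1 = 2.0 - 1 = 1.0
Bonus factor = 0.25 * 1.0 = 0.25
Total multiplier = 1 + 0.25 = 1.25
Expected damage = 80 * 1.25 = 100.00

100.00 damage


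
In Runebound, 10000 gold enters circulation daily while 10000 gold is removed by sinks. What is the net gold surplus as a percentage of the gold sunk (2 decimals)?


Net gold = 10000 - 10000 = 0
Inflation rate = net / sunk * 100 = 0 / 10000 * 100
= 0.0 * 100
= 0.00%

0.00%


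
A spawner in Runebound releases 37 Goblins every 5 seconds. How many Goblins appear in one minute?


Spawns per minute = count * (60 / interval)
= 37 * (60 / 5)
= 37 * 12.0
= 444.0

444.0 per minute


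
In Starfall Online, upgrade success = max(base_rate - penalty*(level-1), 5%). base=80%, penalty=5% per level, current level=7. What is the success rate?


raw_rate = 80 - 5 * (7 - 1)
= 80 - 5 * 6
= 80 - 30
= 50
Apply floor: max(50, 5) = 50%

50%


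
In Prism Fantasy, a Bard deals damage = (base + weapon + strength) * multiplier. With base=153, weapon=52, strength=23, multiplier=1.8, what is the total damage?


Sum base + weapon + str = 153 + 52 + 23 = 228
Multiply by 1.8:
228 * 1.8 = 410.4

410.4 damage


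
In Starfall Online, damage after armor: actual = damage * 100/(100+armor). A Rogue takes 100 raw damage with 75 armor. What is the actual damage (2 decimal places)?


actual = 100 * 100 / (100 + 75)
= 100 * 100 / 175
= 10000 / 175
= 57.14

57.14 damage


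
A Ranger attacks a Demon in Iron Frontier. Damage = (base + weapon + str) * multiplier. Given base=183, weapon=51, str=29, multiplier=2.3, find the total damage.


Sum base + weapon + str = 183 + 51 + 29 = 263
Multiply by 2.3:
263 * 2.3 = 604.9

604.9 damage


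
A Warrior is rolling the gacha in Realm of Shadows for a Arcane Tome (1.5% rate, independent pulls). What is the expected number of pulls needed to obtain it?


Expected pulls for a geometric distribution = 1/p = 100 / rate%
= 100 / 1.5
= 66.67

66.67 pulls


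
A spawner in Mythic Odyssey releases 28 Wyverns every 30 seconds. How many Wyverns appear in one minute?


Spawns per minute = count * (60 / interval)
= 28 * (60 / 30)
= 28 * 2.0
= 56.0

56.0 per minute


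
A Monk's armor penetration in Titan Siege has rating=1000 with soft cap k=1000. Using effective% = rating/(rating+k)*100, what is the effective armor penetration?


effective% = rating / (rating + k) * 100
= 1000 / (1000 + 1000) * 100
= 1000 / 2000 * 100
= 0.5 * 100
= 50.00%

50.00%


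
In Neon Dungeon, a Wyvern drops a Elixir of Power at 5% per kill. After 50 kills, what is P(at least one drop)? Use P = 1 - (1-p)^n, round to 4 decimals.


P(at least one) = 1 - P(none) = 1 - (1-p)^n
p = 5/100 = 0.05
1 - p = 0.95
(1 - p)^50 = 0.95^50 = 0.076945
P(at least one) = 1 - 0.076945 = 0.9231

0.9231


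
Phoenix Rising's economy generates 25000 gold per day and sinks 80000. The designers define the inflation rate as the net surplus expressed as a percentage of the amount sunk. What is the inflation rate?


Net gold = 25000 - 80000 = -55000
Inflation rate = net / sunk * 100 = -55000 / 80000 * 100
= -0.6875 * 100
= -68.75%

-68.75%


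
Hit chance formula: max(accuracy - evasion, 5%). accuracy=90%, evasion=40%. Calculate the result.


accuracy - evasion = 90 - 40 = 50
Apply floor: max(50, 5) = 50
Hit chance = 50%

50%


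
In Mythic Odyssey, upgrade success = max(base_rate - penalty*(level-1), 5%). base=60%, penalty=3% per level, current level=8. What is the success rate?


raw_rate = 60 - 3 * (8 - 1)
= 60 - 3 * 7
= 60 - 21
= 39
Apply floor: max(39, 5) = 39%

39%


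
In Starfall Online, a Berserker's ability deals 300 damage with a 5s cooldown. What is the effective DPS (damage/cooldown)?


DPS = damage / cooldown
= 300 / 5
= 60.00

60.00 DPS


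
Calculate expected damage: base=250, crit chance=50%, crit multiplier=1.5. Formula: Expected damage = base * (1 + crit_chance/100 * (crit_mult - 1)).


E[dmg] = base * (1 + crit_chance * (crit_mult - 1))
cc as decimal = 50/100 = 0.5
cm - 1 = 1.5 - 1 = 0.5
Bonus factor = 0.5 * 0.5 = 0.25
Total multiplier = 1 + 0.25 = 1.25
Expected damage = 250 * 1.25 = 312.50

312.50 damage


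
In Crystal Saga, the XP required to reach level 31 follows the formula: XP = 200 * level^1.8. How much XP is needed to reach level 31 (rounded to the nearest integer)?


XP = 200 * level^1.8
Substitute level = 31:
XP = 200 * 31^1.8
= 200 * 483.5608
= 96712

96712 XP


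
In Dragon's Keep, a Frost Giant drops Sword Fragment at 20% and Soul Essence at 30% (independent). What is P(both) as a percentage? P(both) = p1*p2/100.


For independent events, P(both) = P(A) * P(B)
= 20% * 30%
= 600 / 100 %
= 6.0%

6.0%


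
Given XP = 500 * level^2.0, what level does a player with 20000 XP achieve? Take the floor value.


XP = 500 * level^2.0, so level = (XP / 500)^(1/2.0)
= (20000 / 500)^(1/2.0)
= 40.0^0.5
= 6.3246
Floor: level = 6

level 6


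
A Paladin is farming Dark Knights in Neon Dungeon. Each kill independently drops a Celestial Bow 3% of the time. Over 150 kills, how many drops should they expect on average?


Expected drops = kills * (drop_rate / 100)
= 150 * (3 / 100)
= 150 * 0.03
= 4.5

4.5 drops


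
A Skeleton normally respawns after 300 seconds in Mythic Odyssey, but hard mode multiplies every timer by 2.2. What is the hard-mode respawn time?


Respawn time = base * multiplier
= 300 * 2.2
= 660.0 seconds

660.0 seconds


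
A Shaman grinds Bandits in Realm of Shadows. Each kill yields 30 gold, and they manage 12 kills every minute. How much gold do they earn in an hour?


Gold per minute = 30 * 12 = 360
Gold per hour = 360 * 60 = 21600

21600 gold/hour


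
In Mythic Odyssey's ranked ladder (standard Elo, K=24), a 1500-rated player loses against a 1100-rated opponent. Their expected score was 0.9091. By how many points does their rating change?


Elo update: delta = K * (S - Ea), where S = 0 (loses)
S - Ea = 0 - 0.9091 = -0.9091
Rating change = 24 * -0.9091
= -21.82

-21.82 rating points


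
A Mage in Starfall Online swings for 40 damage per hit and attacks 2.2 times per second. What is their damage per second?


DPS = damage * attack_speed
= 40 * 2.2
= 88.0

88.0 DPS


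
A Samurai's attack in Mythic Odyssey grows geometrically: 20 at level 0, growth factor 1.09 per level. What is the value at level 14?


value = base * growth^level
= 20 * 1.09^14
= 20 * 3.341727
= 66.83

66.83 attack


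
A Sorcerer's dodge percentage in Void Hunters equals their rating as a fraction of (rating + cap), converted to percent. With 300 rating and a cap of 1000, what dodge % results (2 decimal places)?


dodge% = 300 / (300 + 1000) * 100
= 300 / 1300 * 100
= 0.230769 * 100
= 23.08%

23.08%


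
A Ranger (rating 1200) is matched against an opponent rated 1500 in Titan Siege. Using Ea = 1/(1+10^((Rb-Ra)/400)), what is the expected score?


Elo expected score: Ea = 1/(1 + 10^((Rb-Ra)/400))
Rb - Ra = 1500 - 1200 = 300
(Rb-Ra)/400 = 300/400 = 0.75
10^0.75 = 5.623413
Ea = 1/(1 + 5.623413) = 1/6.623413 = 0.1510

0.1510


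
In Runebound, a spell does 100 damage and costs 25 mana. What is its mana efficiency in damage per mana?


Efficiency = damage / mana
= 100 / 25
= 4.00

4.00 dmg/mana


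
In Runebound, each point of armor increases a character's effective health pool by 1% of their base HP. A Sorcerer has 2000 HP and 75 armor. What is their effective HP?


EHP = 2000 * (1 + 75/100)
= 2000 * (1 + 0.75)
= 2000 * 1.75
= 3500.0

3500.0 EHP


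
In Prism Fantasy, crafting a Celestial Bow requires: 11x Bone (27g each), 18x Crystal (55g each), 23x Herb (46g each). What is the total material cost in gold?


Cost breakdown:
  Bone: 11 * 27 = 297
  Crystal: 18 * 55 = 990
  Herb: 23 * 46 = 1058
Total = 297 + 990 + 1058 = 2345

2345 gold


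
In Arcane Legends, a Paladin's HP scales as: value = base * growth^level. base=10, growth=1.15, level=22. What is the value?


value = base * growth^level
= 10 * 1.15^22
= 10 * 21.644746
= 216.45

216.45 HP


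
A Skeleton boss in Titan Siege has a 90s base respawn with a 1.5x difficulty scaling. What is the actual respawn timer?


Respawn time = base * multiplier
= 90 * 1.5
= 135.0 seconds

135.0 seconds


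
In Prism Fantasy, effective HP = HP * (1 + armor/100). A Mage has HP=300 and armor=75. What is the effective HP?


EHP = 300 * (1 + 75/100)
= 300 * (1 + 0.75)
= 300 * 1.75
= 525.0

525.0 EHP


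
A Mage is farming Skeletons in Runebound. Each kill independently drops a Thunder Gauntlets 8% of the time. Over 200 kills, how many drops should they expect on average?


Expected drops = kills * (drop_rate / 100)
= 200 * (8 / 100)
= 200 * 0.08
= 16.0

16.0 drops


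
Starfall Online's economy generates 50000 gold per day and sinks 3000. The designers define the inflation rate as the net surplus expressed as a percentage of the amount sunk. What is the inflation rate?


Net gold = 50000 - 3000 = 47000
Inflation rate = net / sunk * 100 = 47000 / 3000 * 100
= 15.666667 * 100
= 1566.67%

1566.67%


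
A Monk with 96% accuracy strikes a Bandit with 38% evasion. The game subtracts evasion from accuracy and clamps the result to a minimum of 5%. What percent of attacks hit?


accuracy - evasion = 96 - 38 = 58
Apply floor: max(58, 5) = 58
Hit chance = 58%

58%


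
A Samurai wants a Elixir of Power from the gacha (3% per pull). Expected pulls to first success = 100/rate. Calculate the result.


Expected pulls for a geometric distribution = 1/p = 100 / rate%
= 100 / 3
= 33.33

33.33 pulls


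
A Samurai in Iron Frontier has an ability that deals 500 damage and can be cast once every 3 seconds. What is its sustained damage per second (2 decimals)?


DPS = damage / cooldown
= 500 / 3
= 166.67

166.67 DPS


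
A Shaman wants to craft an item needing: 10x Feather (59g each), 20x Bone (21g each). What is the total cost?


Cost breakdown:
  Feather: 10 * 59 = 590
  Bone: 20 * 21 = 420
Total = 590 + 420 = 1010

1010 gold


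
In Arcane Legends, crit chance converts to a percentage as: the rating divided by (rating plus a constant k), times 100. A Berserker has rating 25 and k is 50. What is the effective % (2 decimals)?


effective% = rating / (rating + k) * 100
= 25 / (25 + 50) * 100
= 25 / 75 * 100
= 0.333333 * 100
= 33.33%

33.33%


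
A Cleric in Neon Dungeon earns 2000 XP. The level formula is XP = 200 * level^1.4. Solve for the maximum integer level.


XP = 200 * level^1.4, so level = (XP / 200)^(1/1.4)
= (2000 / 200)^(1/1.4)
= 10.0^0.7143
= 5.1795
Floor: level = 5

level 5


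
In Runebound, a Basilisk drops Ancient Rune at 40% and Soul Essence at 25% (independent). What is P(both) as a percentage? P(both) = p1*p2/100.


For independent events, P(both) = P(A) * P(B)
= 40% * 25%
= 1000 / 100 %
= 10.0%

10.0%


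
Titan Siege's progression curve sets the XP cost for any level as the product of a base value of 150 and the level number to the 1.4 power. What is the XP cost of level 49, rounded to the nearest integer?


XP = 150 * level^1.4
Substitute level = 49:
XP = 150 * 49^1.4
= 150 * 232.4205
= 34863

34863 XP


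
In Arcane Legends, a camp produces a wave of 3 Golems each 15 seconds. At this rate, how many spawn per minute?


Spawns per minute = count * (60 / interval)
= 3 * (60 / 15)
= 3 * 4.0
= 12.0

12.0 per minute


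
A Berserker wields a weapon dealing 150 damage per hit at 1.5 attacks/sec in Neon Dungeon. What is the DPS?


DPS = damage * attack_speed
= 150 * 1.5
= 225.0

225.0 DPS


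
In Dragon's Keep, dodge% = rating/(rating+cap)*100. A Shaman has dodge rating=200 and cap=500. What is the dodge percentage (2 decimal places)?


dodge% = 200 / (200 + 500) * 100
= 200 / 700 * 100
= 0.285714 * 100
= 28.57%

28.57%


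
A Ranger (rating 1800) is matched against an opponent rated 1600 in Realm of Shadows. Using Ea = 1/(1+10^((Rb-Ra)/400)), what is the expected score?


Elo expected score: Ea = 1/(1 + 10^((Rb-Ra)/400))
Rb - Ra = 1600 - 1800 = -200
(Rb-Ra)/400 = -200/400 = -0.5
10^-0.5 = 0.316228
Ea = 1/(1 + 0.316228) = 1/1.316228 = 0.7597

0.7597


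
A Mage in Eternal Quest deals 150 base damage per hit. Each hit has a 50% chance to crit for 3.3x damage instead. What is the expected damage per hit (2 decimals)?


E[dmg] = base * (1 + crit_chance * (crit_mult - 1))
cc as decimal = 50/100 = 0.5
cm - 1 = 3.3 - 1 = 2.3
Bonus factor = 0.5 * 2.3 = 1.15
Total multiplier = 1 + 1.15 = 2.15
Expected damage = 150 * 2.15 = 322.50

322.50 damage


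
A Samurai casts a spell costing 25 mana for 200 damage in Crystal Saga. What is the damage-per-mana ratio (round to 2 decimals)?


Efficiency = damage / mana
= 200 / 25
= 8.00

8.00 dmg/mana


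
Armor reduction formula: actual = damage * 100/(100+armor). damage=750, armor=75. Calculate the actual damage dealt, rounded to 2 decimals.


actual = 750 * 100 / (100 + 75)
= 750 * 100 / 175
= 75000 / 175
= 428.57

428.57 damage


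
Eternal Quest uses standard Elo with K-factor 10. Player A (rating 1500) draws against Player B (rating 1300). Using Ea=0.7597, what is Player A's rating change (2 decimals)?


Elo update: delta = K * (S - Ea), where S = 0.5 (draws)
S - Ea = 0.5 - 0.7597 = -0.2597
Rating change = 10 * -0.2597
= -2.60

-2.60 rating points


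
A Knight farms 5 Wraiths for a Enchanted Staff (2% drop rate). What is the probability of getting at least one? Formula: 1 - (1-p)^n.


P(at least one) = 1 - P(none) = 1 - (1-p)^n
p = 2/100 = 0.02
1 - p = 0.98
(1 - p)^5 = 0.98^5 = 0.903921
P(at least one) = 1 - 0.903921 = 0.0961

0.0961


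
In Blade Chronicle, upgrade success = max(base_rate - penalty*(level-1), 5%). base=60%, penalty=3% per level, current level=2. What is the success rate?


raw_rate = 60 - 3 * (2 - 1)
= 60 - 3 * 1
= 60 - 3
= 57
Apply floor: max(57, 5) = 57%

57%


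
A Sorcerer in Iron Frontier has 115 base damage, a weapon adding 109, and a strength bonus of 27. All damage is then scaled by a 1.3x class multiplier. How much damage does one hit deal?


Sum base + weapon + str = 115 + 109 + 27 = 251
Multiply by 1.3:
251 * 1.3 = 326.3

326.3 damage


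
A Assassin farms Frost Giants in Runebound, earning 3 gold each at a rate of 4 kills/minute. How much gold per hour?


Gold per minute = 3 * 4 = 12
Gold per hour = 12 * 60 = 720

720 gold/hour


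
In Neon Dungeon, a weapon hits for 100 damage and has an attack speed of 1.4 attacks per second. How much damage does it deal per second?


DPS = damage * attack_speed
= 100 * 1.4
= 140.0

140.0 DPS


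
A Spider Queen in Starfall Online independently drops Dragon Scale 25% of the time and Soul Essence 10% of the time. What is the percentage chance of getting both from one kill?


For independent events, P(both) = P(A) * P(B)
= 25% * 10%
= 250 / 100 %
= 2.5%

2.5%


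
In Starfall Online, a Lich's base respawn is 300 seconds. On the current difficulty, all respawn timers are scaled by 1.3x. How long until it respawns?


Respawn time = base * multiplier
= 300 * 1.3
= 390.0 seconds

390.0 seconds


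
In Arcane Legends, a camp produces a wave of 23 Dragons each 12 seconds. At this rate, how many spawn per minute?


Spawns per minute = count * (60 / interval)
= 23 * (60 / 12)
= 23 * 5.0
= 115.0

115.0 per minute


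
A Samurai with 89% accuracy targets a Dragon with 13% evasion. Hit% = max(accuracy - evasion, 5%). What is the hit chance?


accuracy - evasion = 89 - 13 = 76
Apply floor: max(76, 5) = 76
Hit chance = 76%

76%


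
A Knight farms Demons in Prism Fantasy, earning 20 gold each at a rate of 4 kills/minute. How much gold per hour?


Gold per minute = 20 * 4 = 80
Gold per hour = 80 * 60 = 4800

4800 gold/hour


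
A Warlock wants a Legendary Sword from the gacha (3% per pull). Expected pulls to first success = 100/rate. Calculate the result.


Expected pulls for a geometric distribution = 1/p = 100 / rate%
= 100 / 3
= 33.33

33.33 pulls


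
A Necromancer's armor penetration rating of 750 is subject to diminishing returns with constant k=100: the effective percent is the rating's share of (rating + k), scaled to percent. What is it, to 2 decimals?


effective% = rating / (rating + k) * 100
= 750 / (750 + 100) * 100
= 750 / 850 * 100
= 0.882353 * 100
= 88.24%

88.24%


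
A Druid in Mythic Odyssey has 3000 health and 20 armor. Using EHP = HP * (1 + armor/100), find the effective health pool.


EHP = 3000 * (1 + 20/100)
= 3000 * (1 + 0.2)
= 3000 * 1.2
= 3600.0

3600.0 EHP


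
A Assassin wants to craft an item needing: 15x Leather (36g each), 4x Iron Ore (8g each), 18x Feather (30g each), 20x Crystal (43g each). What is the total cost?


Cost breakdown:
  Leather: 15 * 36 = 540
  Iron Ore: 4 * 8 = 32
  Feather: 18 * 30 = 540
  Crystal: 20 * 43 = 860
Total = 540 + 32 + 540 + 860 = 1972

1972 gold


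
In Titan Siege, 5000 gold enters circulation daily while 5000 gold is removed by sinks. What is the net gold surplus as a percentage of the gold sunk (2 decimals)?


Net gold = 5000 - 5000 = 0
Inflation rate = net / sunk * 100 = 0 / 5000 * 100
= 0.0 * 100
= 0.00%

0.00%


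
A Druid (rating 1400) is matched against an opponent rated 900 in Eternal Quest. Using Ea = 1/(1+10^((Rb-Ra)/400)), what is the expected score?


Elo expected score: Ea = 1/(1 + 10^((Rb-Ra)/400))
Rb - Ra = 900 - 1400 = -500
(Rb-Ra)/400 = -500/400 = -1.25
10^-1.25 = 0.056234
Ea = 1/(1 + 0.056234) = 1/1.056234 = 0.9468

0.9468


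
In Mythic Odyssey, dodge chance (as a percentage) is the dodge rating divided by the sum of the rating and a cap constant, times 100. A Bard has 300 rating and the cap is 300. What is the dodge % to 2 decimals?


dodge% = 300 / (300 + 300) * 100
= 300 / 600 * 100
= 0.5 * 100
= 50.00%

50.00%


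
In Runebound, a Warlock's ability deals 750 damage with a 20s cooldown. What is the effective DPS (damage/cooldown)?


DPS = damage / cooldown
= 750 / 20
= 37.50

37.50 DPS


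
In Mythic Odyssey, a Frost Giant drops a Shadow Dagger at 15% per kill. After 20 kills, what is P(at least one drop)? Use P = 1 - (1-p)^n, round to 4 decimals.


P(at least one) = 1 - P(none) = 1 - (1-p)^n
p = 15/100 = 0.15
1 - p = 0.85
(1 - p)^20 = 0.85^20 = 0.038760
P(at least one) = 1 - 0.038760 = 0.9612

0.9612


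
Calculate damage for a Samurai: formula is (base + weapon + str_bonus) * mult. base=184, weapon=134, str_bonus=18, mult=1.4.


Sum base + weapon + str = 184 + 134 + 18 = 336
Multiply by 1.4:
336 * 1.4 = 470.4

470.4 damage


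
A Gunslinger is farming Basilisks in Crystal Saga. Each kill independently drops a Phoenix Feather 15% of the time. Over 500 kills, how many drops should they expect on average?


Expected drops = kills * (drop_rate / 100)
= 500 * (15 / 100)
= 500 * 0.15
= 75.0

75.0 drops
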